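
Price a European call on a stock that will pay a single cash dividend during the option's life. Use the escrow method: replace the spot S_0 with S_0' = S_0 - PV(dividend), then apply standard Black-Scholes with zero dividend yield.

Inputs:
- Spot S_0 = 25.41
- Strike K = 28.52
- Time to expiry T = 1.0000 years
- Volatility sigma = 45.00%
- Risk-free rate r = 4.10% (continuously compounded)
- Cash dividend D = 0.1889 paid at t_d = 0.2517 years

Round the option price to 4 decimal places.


PV(D) = D * exp(-r * t_d) = 0.1889 * 0.98973337 = 0.18696063
S_0' = S_0 - PV(D) = 25.4100 - 0.18696063 = 25.22303937
d1 = (ln(S_0'/K) + (r + sigma^2/2)*T) / (sigma*sqrt(T)) = 0.04311609
d2 = d1 - sigma*sqrt(T) = -0.40688391
exp(-rT) = 0.95982913
N(d1) = 0.51719550; N(d2) = 0.34204663
C = S_0' * N(d1) - K * exp(-rT) * N(d2) = 25.22303937 * 0.51719550 - 28.5200 * 0.95982913 * 0.34204663 = 3.6819

Answer: Price = 3.6819


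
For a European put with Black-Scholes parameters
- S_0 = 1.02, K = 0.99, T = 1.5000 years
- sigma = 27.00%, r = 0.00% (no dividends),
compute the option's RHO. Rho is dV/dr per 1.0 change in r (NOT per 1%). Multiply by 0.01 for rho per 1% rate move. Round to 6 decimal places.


Answer: Rho = -0.786928

Derivation:
d1 = 0.2556177515; d2 = -0.0750633638
phi(d1) = 0.3861193538; exp(-qT) = 1.0000000000; exp(-rT) = 1.0000000000
N(-d2) = 0.5299178515
Rho = -K*T*exp(-rT)*N(-d2) = -0.9900 * 1.5000 * 1.0000000000 * 0.5299178515 = -0.786928


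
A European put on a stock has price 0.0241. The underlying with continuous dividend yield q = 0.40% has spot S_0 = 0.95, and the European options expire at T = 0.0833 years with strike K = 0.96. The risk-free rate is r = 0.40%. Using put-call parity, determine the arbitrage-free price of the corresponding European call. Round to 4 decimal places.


Put-call parity: C - P = S_0 * exp(-qT) - K * exp(-rT).
S_0 * exp(-qT) = 0.9500 * 0.99966686 = 0.94968351
K * exp(-rT) = 0.9600 * 0.99966686 = 0.95968018
C = P + S*exp(-qT) - K*exp(-rT)
C = 0.0241 + 0.94968351 - 0.95968018 = 0.0141

Answer: Call price = 0.0141


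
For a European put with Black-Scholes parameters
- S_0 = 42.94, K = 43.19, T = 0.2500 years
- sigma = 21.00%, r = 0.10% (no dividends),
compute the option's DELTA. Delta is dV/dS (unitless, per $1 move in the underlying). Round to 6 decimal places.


d1 = -0.0004066145; d2 = -0.1054066145
phi(d1) = 0.3989422474; exp(-qT) = 1.0000000000; exp(-rT) = 0.9997500312
N(-d1) = 0.5001622157
Delta = -exp(-qT) * N(-d1) = -1.0000000000 * 0.5001622157 = -0.500162

Answer: Delta = -0.500162


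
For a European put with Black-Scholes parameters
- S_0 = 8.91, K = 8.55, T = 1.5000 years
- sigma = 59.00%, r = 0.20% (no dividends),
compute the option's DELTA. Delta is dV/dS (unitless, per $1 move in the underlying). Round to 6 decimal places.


d1 = 0.4225272360; d2 = -0.3000722381
phi(d1) = 0.3648740090; exp(-qT) = 1.0000000000; exp(-rT) = 0.9970044955
N(-d1) = 0.3363201126
Delta = -exp(-qT) * N(-d1) = -1.0000000000 * 0.3363201126 = -0.336320

Answer: Delta = -0.336320


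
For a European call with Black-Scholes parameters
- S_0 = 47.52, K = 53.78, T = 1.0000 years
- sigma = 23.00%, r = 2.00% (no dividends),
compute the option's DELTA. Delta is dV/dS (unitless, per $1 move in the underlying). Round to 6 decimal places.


Answer: Delta = 0.368401

Derivation:
d1 = -0.3360911991; d2 = -0.5660911991
phi(d1) = 0.3770350292; exp(-qT) = 1.0000000000; exp(-rT) = 0.9801986733
N(d1) = 0.3684010475
Delta = exp(-qT) * N(d1) = 1.0000000000 * 0.3684010475 = 0.368401


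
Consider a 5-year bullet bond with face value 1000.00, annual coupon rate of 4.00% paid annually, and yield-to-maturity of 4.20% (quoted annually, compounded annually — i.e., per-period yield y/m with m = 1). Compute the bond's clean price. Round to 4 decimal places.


Answer: Price = 991.1462

Derivation:
Coupon per period c = face * coupon_rate / m = 40.000000
Periods per year m = 1; per-period yield y/m = 0.042000
Number of cashflows N = 5
Cashflows (t years, CF_t, discount factor 1/(1+y/m)^(m*t), PV):
  t = 1.0000: CF_t = 40.000000, DF = 0.959693, PV = 38.387716
  t = 2.0000: CF_t = 40.000000, DF = 0.921010, PV = 36.840418
  t = 3.0000: CF_t = 40.000000, DF = 0.883887, PV = 35.355488
  t = 4.0000: CF_t = 40.000000, DF = 0.848260, PV = 33.930411
  t = 5.0000: CF_t = 1040.000000, DF = 0.814069, PV = 846.632127
Price P = sum_t PV_t = 991.146160


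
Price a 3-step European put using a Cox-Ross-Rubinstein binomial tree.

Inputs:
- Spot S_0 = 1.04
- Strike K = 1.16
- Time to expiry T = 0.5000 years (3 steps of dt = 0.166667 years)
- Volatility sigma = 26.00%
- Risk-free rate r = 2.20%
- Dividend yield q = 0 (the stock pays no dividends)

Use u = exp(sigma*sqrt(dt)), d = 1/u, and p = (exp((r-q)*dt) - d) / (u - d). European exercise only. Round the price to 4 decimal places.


dt = T/N = 0.166667
u = exp(sigma*sqrt(dt)) = 1.111983; d = 1/u = 0.899295
p = (exp((r-q)*dt) - d) / (u - d) = 0.490760
Discount per step: exp(-r*dt) = 0.996340
Stock lattice S(k, i) with i counting down-moves:
  k=0: S(0,0) = 1.0400
  k=1: S(1,0) = 1.1565; S(1,1) = 0.9353
  k=2: S(2,0) = 1.2860; S(2,1) = 1.0400; S(2,2) = 0.8411
  k=3: S(3,0) = 1.4300; S(3,1) = 1.1565; S(3,2) = 0.9353; S(3,3) = 0.7564
Terminal payoffs V(N, i) = max(K - S_T, 0):
  V(3,0) = 0.000000; V(3,1) = 0.003538; V(3,2) = 0.224734; V(3,3) = 0.403621
Backward induction: V(k, i) = exp(-r*dt) * [p * V(k+1, i) + (1-p) * V(k+1, i+1)].
  V(2,0) = exp(-r*dt) * [p*0.000000 + (1-p)*0.003538] = 0.001795
  V(2,1) = exp(-r*dt) * [p*0.003538 + (1-p)*0.224734] = 0.115754
  V(2,2) = exp(-r*dt) * [p*0.224734 + (1-p)*0.403621] = 0.314674
  V(1,0) = exp(-r*dt) * [p*0.001795 + (1-p)*0.115754] = 0.059609
  V(1,1) = exp(-r*dt) * [p*0.115754 + (1-p)*0.314674] = 0.216258
  V(0,0) = exp(-r*dt) * [p*0.059609 + (1-p)*0.216258] = 0.138871

Answer: Price = V(0,0) = 0.1389


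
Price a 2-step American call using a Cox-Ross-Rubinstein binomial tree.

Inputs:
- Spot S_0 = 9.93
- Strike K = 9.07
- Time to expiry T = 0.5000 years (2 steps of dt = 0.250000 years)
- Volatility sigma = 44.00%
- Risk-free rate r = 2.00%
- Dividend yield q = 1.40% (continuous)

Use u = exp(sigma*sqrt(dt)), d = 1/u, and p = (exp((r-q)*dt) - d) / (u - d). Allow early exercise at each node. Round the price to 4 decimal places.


dt = T/N = 0.250000
u = exp(sigma*sqrt(dt)) = 1.246077; d = 1/u = 0.802519
p = (exp((r-q)*dt) - d) / (u - d) = 0.448605
Discount per step: exp(-r*dt) = 0.995012
Stock lattice S(k, i) with i counting down-moves:
  k=0: S(0,0) = 9.9300
  k=1: S(1,0) = 12.3735; S(1,1) = 7.9690
  k=2: S(2,0) = 15.4184; S(2,1) = 9.9300; S(2,2) = 6.3953
Terminal payoffs V(N, i) = max(S_T - K, 0):
  V(2,0) = 6.348383; V(2,1) = 0.860000; V(2,2) = 0.000000
Backward induction: V(k, i) = exp(-r*dt) * [p * V(k+1, i) + (1-p) * V(k+1, i+1)]; then take max(V_cont, immediate exercise) for American.
  V(1,0) = exp(-r*dt) * [p*6.348383 + (1-p)*0.860000] = 3.305547; exercise = 3.303542; V(1,0) = max -> 3.305547
  V(1,1) = exp(-r*dt) * [p*0.860000 + (1-p)*0.000000] = 0.383876; exercise = 0.000000; V(1,1) = max -> 0.383876
  V(0,0) = exp(-r*dt) * [p*3.305547 + (1-p)*0.383876] = 1.686101; exercise = 0.860000; V(0,0) = max -> 1.686101

Answer: Price = V(0,0) = 1.6861


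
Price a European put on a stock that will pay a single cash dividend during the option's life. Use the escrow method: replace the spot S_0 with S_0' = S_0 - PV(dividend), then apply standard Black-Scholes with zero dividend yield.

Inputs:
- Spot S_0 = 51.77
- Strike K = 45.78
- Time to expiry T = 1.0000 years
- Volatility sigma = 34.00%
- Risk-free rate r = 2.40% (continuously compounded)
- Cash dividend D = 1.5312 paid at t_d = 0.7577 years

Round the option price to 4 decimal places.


Answer: Price = 3.9981

Derivation:
PV(D) = D * exp(-r * t_d) = 1.5312 * 0.98197955 = 1.50360708
S_0' = S_0 - PV(D) = 51.7700 - 1.50360708 = 50.26639292
d1 = (ln(S_0'/K) + (r + sigma^2/2)*T) / (sigma*sqrt(T)) = 0.51555708
d2 = d1 - sigma*sqrt(T) = 0.17555708
exp(-rT) = 0.97628571
N(-d1) = 0.30308190; N(-d2) = 0.43032096
P = K * exp(-rT) * N(-d2) - S_0' * N(-d1) = 45.7800 * 0.97628571 * 0.43032096 - 50.26639292 * 0.30308190 = 3.9981


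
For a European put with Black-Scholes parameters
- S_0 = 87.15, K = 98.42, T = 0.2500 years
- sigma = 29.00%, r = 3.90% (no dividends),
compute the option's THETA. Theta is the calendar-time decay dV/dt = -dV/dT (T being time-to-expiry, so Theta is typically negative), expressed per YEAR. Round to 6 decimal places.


d1 = -0.6989707826; d2 = -0.8439707826
phi(d1) = 0.3124788130; exp(-qT) = 1.0000000000; exp(-rT) = 0.9902973771
Theta = -S*exp(-qT)*phi(d1)*sigma/(2*sqrt(T)) + r*K*exp(-rT)*N(-d2) - q*S*exp(-qT)*N(-d1)
N(-d1) = 0.7577148548; N(-d2) = 0.8006571337; sqrt(T) = 0.5000000000
Term 1 = -87.1500 * 1.0000000000 * 0.3124788130 * 0.2900 / (2 * 0.5000000000) = -7.8974332804
Term 2 = 0.0390 * 98.4200 * 0.9902973771 * 0.8006571337 = 3.0434079727
Term 3 = 0 (no dividend yield, q = 0)
Theta = -7.8974332804 + (3.0434079727) + (0.0000000000) = -4.854025

Answer: Theta = -4.854025


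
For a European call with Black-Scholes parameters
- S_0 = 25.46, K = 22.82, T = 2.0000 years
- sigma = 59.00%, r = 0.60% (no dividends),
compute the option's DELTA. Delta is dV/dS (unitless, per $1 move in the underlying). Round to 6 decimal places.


d1 = 0.5627746003; d2 = -0.2716114015
phi(d1) = 0.3405149806; exp(-qT) = 1.0000000000; exp(-rT) = 0.9880717129
N(d1) = 0.7132058109
Delta = exp(-qT) * N(d1) = 1.0000000000 * 0.7132058109 = 0.713206

Answer: Delta = 0.713206


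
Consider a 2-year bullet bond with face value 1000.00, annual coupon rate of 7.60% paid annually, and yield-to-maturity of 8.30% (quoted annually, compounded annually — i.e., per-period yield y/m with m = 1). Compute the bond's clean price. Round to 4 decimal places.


Coupon per period c = face * coupon_rate / m = 76.000000
Periods per year m = 1; per-period yield y/m = 0.083000
Number of cashflows N = 2
Cashflows (t years, CF_t, discount factor 1/(1+y/m)^(m*t), PV):
  t = 1.0000: CF_t = 76.000000, DF = 0.923361, PV = 70.175439
  t = 2.0000: CF_t = 1076.000000, DF = 0.852596, PV = 917.392865
Price P = sum_t PV_t = 987.568304

Answer: Price = 987.5683


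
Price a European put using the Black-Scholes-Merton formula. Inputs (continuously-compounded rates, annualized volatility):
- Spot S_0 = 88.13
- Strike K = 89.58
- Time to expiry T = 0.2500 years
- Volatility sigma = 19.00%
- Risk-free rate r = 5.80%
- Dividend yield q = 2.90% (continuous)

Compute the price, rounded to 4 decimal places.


d1 = (ln(S/K) + (r - q + 0.5*sigma^2) * T) / (sigma * sqrt(T)) = -0.04796404
d2 = d1 - sigma * sqrt(T) = -0.14296404
exp(-rT) = 0.98560462; exp(-qT) = 0.99277622
P = K * exp(-rT) * N(-d2) - S_0 * exp(-qT) * N(-d1)
N(-d1) = 0.51912755; N(-d2) = 0.55684071
P = 89.5800 * 0.98560462 * 0.55684071 - 88.1300 * 0.99277622 * 0.51912755 = 3.7435

Answer: Price = 3.7435


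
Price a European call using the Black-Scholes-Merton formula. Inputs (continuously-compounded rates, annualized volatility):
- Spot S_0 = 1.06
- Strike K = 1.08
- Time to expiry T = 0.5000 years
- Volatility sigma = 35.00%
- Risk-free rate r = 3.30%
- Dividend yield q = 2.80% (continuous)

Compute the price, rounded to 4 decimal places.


Answer: Price = 0.0955

Derivation:
d1 = (ln(S/K) + (r - q + 0.5*sigma^2) * T) / (sigma * sqrt(T)) = 0.05831759
d2 = d1 - sigma * sqrt(T) = -0.18916978
exp(-rT) = 0.98363538; exp(-qT) = 0.98609754
C = S_0 * exp(-qT) * N(d1) - K * exp(-rT) * N(d2)
N(d1) = 0.52325217; N(d2) = 0.42497987
C = 1.0600 * 0.98609754 * 0.52325217 - 1.0800 * 0.98363538 * 0.42497987 = 0.0955


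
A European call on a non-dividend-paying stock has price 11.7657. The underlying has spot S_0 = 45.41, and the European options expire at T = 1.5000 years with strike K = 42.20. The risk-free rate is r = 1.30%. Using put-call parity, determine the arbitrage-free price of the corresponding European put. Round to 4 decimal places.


Answer: Put price = 7.7408

Derivation:
Put-call parity: C - P = S_0 * exp(-qT) - K * exp(-rT).
S_0 * exp(-qT) = 45.4100 * 1.00000000 = 45.41000000
K * exp(-rT) = 42.2000 * 0.98068890 = 41.38507138
P = C - S*exp(-qT) + K*exp(-rT)
P = 11.7657 - 45.41000000 + 41.38507138 = 7.7408


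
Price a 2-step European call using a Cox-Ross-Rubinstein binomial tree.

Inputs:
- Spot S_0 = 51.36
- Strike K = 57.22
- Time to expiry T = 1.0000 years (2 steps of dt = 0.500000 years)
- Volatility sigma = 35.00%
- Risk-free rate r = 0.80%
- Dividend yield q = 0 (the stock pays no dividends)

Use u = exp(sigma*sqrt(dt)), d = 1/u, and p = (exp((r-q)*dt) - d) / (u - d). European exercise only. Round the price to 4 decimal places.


dt = T/N = 0.500000
u = exp(sigma*sqrt(dt)) = 1.280803; d = 1/u = 0.780760
p = (exp((r-q)*dt) - d) / (u - d) = 0.446457
Discount per step: exp(-r*dt) = 0.996008
Stock lattice S(k, i) with i counting down-moves:
  k=0: S(0,0) = 51.3600
  k=1: S(1,0) = 65.7821; S(1,1) = 40.0998
  k=2: S(2,0) = 84.2539; S(2,1) = 51.3600; S(2,2) = 31.3084
Terminal payoffs V(N, i) = max(S_T - K, 0):
  V(2,0) = 27.033862; V(2,1) = 0.000000; V(2,2) = 0.000000
Backward induction: V(k, i) = exp(-r*dt) * [p * V(k+1, i) + (1-p) * V(k+1, i+1)].
  V(1,0) = exp(-r*dt) * [p*27.033862 + (1-p)*0.000000] = 12.021285
  V(1,1) = exp(-r*dt) * [p*0.000000 + (1-p)*0.000000] = 0.000000
  V(0,0) = exp(-r*dt) * [p*12.021285 + (1-p)*0.000000] = 5.345566

Answer: Price = V(0,0) = 5.3456


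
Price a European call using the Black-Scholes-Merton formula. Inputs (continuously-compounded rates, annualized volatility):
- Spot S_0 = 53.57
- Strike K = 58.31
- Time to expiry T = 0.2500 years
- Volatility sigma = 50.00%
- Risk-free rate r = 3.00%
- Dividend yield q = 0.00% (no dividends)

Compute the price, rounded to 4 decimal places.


d1 = (ln(S/K) + (r - q + 0.5*sigma^2) * T) / (sigma * sqrt(T)) = -0.18413758
d2 = d1 - sigma * sqrt(T) = -0.43413758
exp(-rT) = 0.99252805; exp(-qT) = 1.00000000
C = S_0 * exp(-qT) * N(d1) - K * exp(-rT) * N(d2)
N(d1) = 0.42695276; N(d2) = 0.33209427
C = 53.5700 * 1.00000000 * 0.42695276 - 58.3100 * 0.99252805 * 0.33209427 = 3.6521

Answer: Price = 3.6521


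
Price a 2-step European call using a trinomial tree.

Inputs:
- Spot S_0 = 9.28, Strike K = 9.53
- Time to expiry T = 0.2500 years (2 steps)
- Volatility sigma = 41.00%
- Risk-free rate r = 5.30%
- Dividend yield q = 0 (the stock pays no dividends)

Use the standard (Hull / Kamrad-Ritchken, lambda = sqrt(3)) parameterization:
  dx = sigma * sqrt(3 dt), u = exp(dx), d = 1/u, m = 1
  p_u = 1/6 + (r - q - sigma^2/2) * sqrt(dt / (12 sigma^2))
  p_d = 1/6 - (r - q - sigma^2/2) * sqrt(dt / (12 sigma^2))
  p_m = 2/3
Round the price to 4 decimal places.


Answer: Price = V(0,0) = 0.6463

Derivation:
dt = T/N = 0.125000; dx = sigma*sqrt(3*dt) = 0.251073
u = exp(dx) = 1.285404; d = 1/u = 0.777966
p_u = 0.158937, p_m = 0.666667, p_d = 0.174396
Discount per step: exp(-r*dt) = 0.993397
Stock lattice S(k, j) with j the centered position index:
  k=0: S(0,+0) = 9.2800
  k=1: S(1,-1) = 7.2195; S(1,+0) = 9.2800; S(1,+1) = 11.9285
  k=2: S(2,-2) = 5.6165; S(2,-1) = 7.2195; S(2,+0) = 9.2800; S(2,+1) = 11.9285; S(2,+2) = 15.3330
Terminal payoffs V(N, j) = max(S_T - K, 0):
  V(2,-2) = 0.000000; V(2,-1) = 0.000000; V(2,+0) = 0.000000; V(2,+1) = 2.398545; V(2,+2) = 5.802993
Backward induction: V(k, j) = exp(-r*dt) * [p_u * V(k+1, j+1) + p_m * V(k+1, j) + p_d * V(k+1, j-1)]
  V(1,-1) = exp(-r*dt) * [p_u*0.000000 + p_m*0.000000 + p_d*0.000000] = 0.000000
  V(1,+0) = exp(-r*dt) * [p_u*2.398545 + p_m*0.000000 + p_d*0.000000] = 0.378701
  V(1,+1) = exp(-r*dt) * [p_u*5.802993 + p_m*2.398545 + p_d*0.000000] = 2.504693
  V(0,+0) = exp(-r*dt) * [p_u*2.504693 + p_m*0.378701 + p_d*0.000000] = 0.646261


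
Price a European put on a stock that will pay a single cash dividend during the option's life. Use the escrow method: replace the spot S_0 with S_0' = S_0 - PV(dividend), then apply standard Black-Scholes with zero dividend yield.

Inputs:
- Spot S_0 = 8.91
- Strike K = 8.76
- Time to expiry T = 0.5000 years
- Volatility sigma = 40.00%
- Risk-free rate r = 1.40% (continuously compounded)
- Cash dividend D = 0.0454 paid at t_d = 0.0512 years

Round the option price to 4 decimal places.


Answer: Price = 0.9069

Derivation:
PV(D) = D * exp(-r * t_d) = 0.0454 * 0.99928346 = 0.04536747
S_0' = S_0 - PV(D) = 8.9100 - 0.04536747 = 8.86463253
d1 = (ln(S_0'/K) + (r + sigma^2/2)*T) / (sigma*sqrt(T)) = 0.20814955
d2 = d1 - sigma*sqrt(T) = -0.07469317
exp(-rT) = 0.99302444
N(-d1) = 0.41755610; N(-d2) = 0.52977058
P = K * exp(-rT) * N(-d2) - S_0' * N(-d1) = 8.7600 * 0.99302444 * 0.52977058 - 8.86463253 * 0.41755610 = 0.9069


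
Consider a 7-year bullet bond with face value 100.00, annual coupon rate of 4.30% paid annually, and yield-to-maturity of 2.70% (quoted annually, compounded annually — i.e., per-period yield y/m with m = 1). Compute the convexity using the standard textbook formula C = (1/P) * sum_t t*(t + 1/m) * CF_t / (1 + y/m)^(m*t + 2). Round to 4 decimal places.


Answer: Convexity = 45.4037

Derivation:
Coupon per period c = face * coupon_rate / m = 4.300000
Periods per year m = 1; per-period yield y/m = 0.027000
Number of cashflows N = 7
Cashflows (t years, CF_t, discount factor 1/(1+y/m)^(m*t), PV):
  t = 1.0000: CF_t = 4.300000, DF = 0.973710, PV = 4.186952
  t = 2.0000: CF_t = 4.300000, DF = 0.948111, PV = 4.076877
  t = 3.0000: CF_t = 4.300000, DF = 0.923185, PV = 3.969695
  t = 4.0000: CF_t = 4.300000, DF = 0.898914, PV = 3.865331
  t = 5.0000: CF_t = 4.300000, DF = 0.875282, PV = 3.763711
  t = 6.0000: CF_t = 4.300000, DF = 0.852270, PV = 3.664762
  t = 7.0000: CF_t = 104.300000, DF = 0.829864, PV = 86.554809
Price P = sum_t PV_t = 110.082137
Convexity numerator sum_t t*(t + 1/m) * CF_t / (1+y/m)^(m*t + 2):
  t = 1.0000: term = 7.939390
  t = 2.0000: term = 23.191986
  t = 3.0000: term = 45.164529
  t = 4.0000: term = 73.295243
  t = 5.0000: term = 107.052449
  t = 6.0000: term = 145.933231
  t = 7.0000: term = 4595.558967
Convexity = (1/P) * sum = 4998.135794 / 110.082137 = 45.403695


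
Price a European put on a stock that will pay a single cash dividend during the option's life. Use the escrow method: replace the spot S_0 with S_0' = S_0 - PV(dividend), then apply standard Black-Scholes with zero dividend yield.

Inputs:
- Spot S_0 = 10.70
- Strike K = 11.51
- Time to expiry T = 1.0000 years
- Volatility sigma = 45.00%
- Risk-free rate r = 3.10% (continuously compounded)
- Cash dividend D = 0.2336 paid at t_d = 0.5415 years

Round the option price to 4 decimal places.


PV(D) = D * exp(-r * t_d) = 0.2336 * 0.98335361 = 0.22971140
S_0' = S_0 - PV(D) = 10.7000 - 0.22971140 = 10.47028860
d1 = (ln(S_0'/K) + (r + sigma^2/2)*T) / (sigma*sqrt(T)) = 0.08350081
d2 = d1 - sigma*sqrt(T) = -0.36649919
exp(-rT) = 0.96947557
N(-d1) = 0.46672667; N(-d2) = 0.64300369
P = K * exp(-rT) * N(-d2) - S_0' * N(-d1) = 11.5100 * 0.96947557 * 0.64300369 - 10.47028860 * 0.46672667 = 2.2883

Answer: Price = 2.2883


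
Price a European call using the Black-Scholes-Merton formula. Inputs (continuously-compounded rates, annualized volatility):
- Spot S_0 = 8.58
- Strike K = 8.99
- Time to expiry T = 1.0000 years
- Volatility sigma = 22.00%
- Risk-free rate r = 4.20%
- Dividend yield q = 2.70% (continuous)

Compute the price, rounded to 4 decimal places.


Answer: Price = 0.6165

Derivation:
d1 = (ln(S/K) + (r - q + 0.5*sigma^2) * T) / (sigma * sqrt(T)) = -0.03399516
d2 = d1 - sigma * sqrt(T) = -0.25399516
exp(-rT) = 0.95886978; exp(-qT) = 0.97336124
C = S_0 * exp(-qT) * N(d1) - K * exp(-rT) * N(d2)
N(d1) = 0.48644051; N(d2) = 0.39974965
C = 8.5800 * 0.97336124 * 0.48644051 - 8.9900 * 0.95886978 * 0.39974965 = 0.6165


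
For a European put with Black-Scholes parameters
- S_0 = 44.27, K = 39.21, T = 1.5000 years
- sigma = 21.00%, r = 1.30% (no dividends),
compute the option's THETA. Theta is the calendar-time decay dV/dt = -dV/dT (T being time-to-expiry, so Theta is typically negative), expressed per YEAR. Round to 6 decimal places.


Answer: Theta = -1.035836

Derivation:
d1 = 0.6763330081; d2 = 0.4191365851
phi(d1) = 0.3173812006; exp(-qT) = 1.0000000000; exp(-rT) = 0.9806888952
Theta = -S*exp(-qT)*phi(d1)*sigma/(2*sqrt(T)) + r*K*exp(-rT)*N(-d2) - q*S*exp(-qT)*N(-d1)
N(-d1) = 0.2494146201; N(-d2) = 0.3375581572; sqrt(T) = 1.2247448714
Term 1 = -44.2700 * 1.0000000000 * 0.3173812006 * 0.2100 / (2 * 1.2247448714) = -1.2045765108
Term 2 = 0.0130 * 39.2100 * 0.9806888952 * 0.3375581572 = 0.1687407828
Term 3 = 0 (no dividend yield, q = 0)
Theta = -1.2045765108 + (0.1687407828) + (0.0000000000) = -1.035836


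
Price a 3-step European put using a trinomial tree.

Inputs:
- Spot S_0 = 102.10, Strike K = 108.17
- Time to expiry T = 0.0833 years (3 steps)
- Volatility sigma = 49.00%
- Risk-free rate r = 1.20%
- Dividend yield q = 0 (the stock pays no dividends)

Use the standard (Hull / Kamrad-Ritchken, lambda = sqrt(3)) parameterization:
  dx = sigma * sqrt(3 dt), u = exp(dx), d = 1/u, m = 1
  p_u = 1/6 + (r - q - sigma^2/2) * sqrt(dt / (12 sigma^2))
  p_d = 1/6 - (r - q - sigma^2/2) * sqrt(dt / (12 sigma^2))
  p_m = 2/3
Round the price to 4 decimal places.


dt = T/N = 0.027767; dx = sigma*sqrt(3*dt) = 0.141423
u = exp(dx) = 1.151911; d = 1/u = 0.868122
p_u = 0.156059, p_m = 0.666667, p_d = 0.177274
Discount per step: exp(-r*dt) = 0.999667
Stock lattice S(k, j) with j the centered position index:
  k=0: S(0,+0) = 102.1000
  k=1: S(1,-1) = 88.6353; S(1,+0) = 102.1000; S(1,+1) = 117.6101
  k=2: S(2,-2) = 76.9463; S(2,-1) = 88.6353; S(2,+0) = 102.1000; S(2,+1) = 117.6101; S(2,+2) = 135.4764
  k=3: S(3,-3) = 66.7988; S(3,-2) = 76.9463; S(3,-1) = 88.6353; S(3,+0) = 102.1000; S(3,+1) = 117.6101; S(3,+2) = 135.4764; S(3,+3) = 156.0568
Terminal payoffs V(N, j) = max(K - S_T, 0):
  V(3,-3) = 41.371197; V(3,-2) = 31.223707; V(3,-1) = 19.534700; V(3,+0) = 6.070000; V(3,+1) = 0.000000; V(3,+2) = 0.000000; V(3,+3) = 0.000000
Backward induction: V(k, j) = exp(-r*dt) * [p_u * V(k+1, j+1) + p_m * V(k+1, j) + p_d * V(k+1, j-1)]
  V(2,-2) = exp(-r*dt) * [p_u*19.534700 + p_m*31.223707 + p_d*41.371197] = 31.188018
  V(2,-1) = exp(-r*dt) * [p_u*6.070000 + p_m*19.534700 + p_d*31.223707] = 19.499063
  V(2,+0) = exp(-r*dt) * [p_u*0.000000 + p_m*6.070000 + p_d*19.534700] = 7.507156
  V(2,+1) = exp(-r*dt) * [p_u*0.000000 + p_m*0.000000 + p_d*6.070000] = 1.075694
  V(2,+2) = exp(-r*dt) * [p_u*0.000000 + p_m*0.000000 + p_d*0.000000] = 0.000000
  V(1,-1) = exp(-r*dt) * [p_u*7.507156 + p_m*19.499063 + p_d*31.188018] = 19.693195
  V(1,+0) = exp(-r*dt) * [p_u*1.075694 + p_m*7.507156 + p_d*19.499063] = 8.626442
  V(1,+1) = exp(-r*dt) * [p_u*0.000000 + p_m*1.075694 + p_d*7.507156] = 2.047269
  V(0,+0) = exp(-r*dt) * [p_u*2.047269 + p_m*8.626442 + p_d*19.693195] = 9.558360

Answer: Price = V(0,0) = 9.5584


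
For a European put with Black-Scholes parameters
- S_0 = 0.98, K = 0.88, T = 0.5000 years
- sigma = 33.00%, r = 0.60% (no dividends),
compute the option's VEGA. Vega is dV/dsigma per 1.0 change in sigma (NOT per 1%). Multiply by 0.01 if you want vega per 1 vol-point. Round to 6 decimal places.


d1 = 0.5907798483; d2 = 0.3574346105
phi(d1) = 0.3350588980; exp(-qT) = 1.0000000000; exp(-rT) = 0.9970044955
Vega = S * exp(-qT) * phi(d1) * sqrt(T) = 0.9800 * 1.0000000000 * 0.3350588980 * 0.7071067812 = 0.232184

Answer: Vega = 0.232184


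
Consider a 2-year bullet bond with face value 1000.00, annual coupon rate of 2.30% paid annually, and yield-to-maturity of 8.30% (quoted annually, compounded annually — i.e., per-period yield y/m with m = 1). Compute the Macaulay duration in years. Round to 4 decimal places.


Answer: Macaulay duration = 1.9762 years

Derivation:
Coupon per period c = face * coupon_rate / m = 23.000000
Periods per year m = 1; per-period yield y/m = 0.083000
Number of cashflows N = 2
Cashflows (t years, CF_t, discount factor 1/(1+y/m)^(m*t), PV):
  t = 1.0000: CF_t = 23.000000, DF = 0.923361, PV = 21.237304
  t = 2.0000: CF_t = 1023.000000, DF = 0.852596, PV = 872.205298
Price P = sum_t PV_t = 893.442602
Macaulay numerator sum_t t * PV_t:
  t * PV_t at t = 1.0000: 21.237304
  t * PV_t at t = 2.0000: 1744.410596
Macaulay duration D = (sum_t t * PV_t) / P = 1765.647900 / 893.442602 = 1.976230


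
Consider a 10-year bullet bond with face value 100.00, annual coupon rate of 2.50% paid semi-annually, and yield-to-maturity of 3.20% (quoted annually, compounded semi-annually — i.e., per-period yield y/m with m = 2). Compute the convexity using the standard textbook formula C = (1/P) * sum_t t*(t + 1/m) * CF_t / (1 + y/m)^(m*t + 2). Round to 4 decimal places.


Coupon per period c = face * coupon_rate / m = 1.250000
Periods per year m = 2; per-period yield y/m = 0.016000
Number of cashflows N = 20
Cashflows (t years, CF_t, discount factor 1/(1+y/m)^(m*t), PV):
  t = 0.5000: CF_t = 1.250000, DF = 0.984252, PV = 1.230315
  t = 1.0000: CF_t = 1.250000, DF = 0.968752, PV = 1.210940
  t = 1.5000: CF_t = 1.250000, DF = 0.953496, PV = 1.191870
  t = 2.0000: CF_t = 1.250000, DF = 0.938480, PV = 1.173100
  t = 2.5000: CF_t = 1.250000, DF = 0.923701, PV = 1.154626
  t = 3.0000: CF_t = 1.250000, DF = 0.909155, PV = 1.136443
  t = 3.5000: CF_t = 1.250000, DF = 0.894837, PV = 1.118547
  t = 4.0000: CF_t = 1.250000, DF = 0.880745, PV = 1.100932
  t = 4.5000: CF_t = 1.250000, DF = 0.866875, PV = 1.083594
  t = 5.0000: CF_t = 1.250000, DF = 0.853224, PV = 1.066530
  t = 5.5000: CF_t = 1.250000, DF = 0.839787, PV = 1.049734
  t = 6.0000: CF_t = 1.250000, DF = 0.826562, PV = 1.033203
  t = 6.5000: CF_t = 1.250000, DF = 0.813545, PV = 1.016932
  t = 7.0000: CF_t = 1.250000, DF = 0.800734, PV = 1.000917
  t = 7.5000: CF_t = 1.250000, DF = 0.788124, PV = 0.985155
  t = 8.0000: CF_t = 1.250000, DF = 0.775712, PV = 0.969640
  t = 8.5000: CF_t = 1.250000, DF = 0.763496, PV = 0.954370
  t = 9.0000: CF_t = 1.250000, DF = 0.751473, PV = 0.939341
  t = 9.5000: CF_t = 1.250000, DF = 0.739639, PV = 0.924548
  t = 10.0000: CF_t = 101.250000, DF = 0.727991, PV = 73.709060
Price P = sum_t PV_t = 94.049797
Convexity numerator sum_t t*(t + 1/m) * CF_t / (1+y/m)^(m*t + 2):
  t = 0.5000: term = 0.595935
  t = 1.0000: term = 1.759651
  t = 1.5000: term = 3.463879
  t = 2.0000: term = 5.682216
  t = 2.5000: term = 8.389099
  t = 3.0000: term = 11.559782
  t = 3.5000: term = 15.170318
  t = 4.0000: term = 19.197534
  t = 4.5000: term = 23.619013
  t = 5.0000: term = 28.413073
  t = 5.5000: term = 33.558748
  t = 6.0000: term = 39.035766
  t = 6.5000: term = 44.824535
  t = 7.0000: term = 50.906119
  t = 7.5000: term = 57.262226
  t = 8.0000: term = 63.875187
  t = 8.5000: term = 70.727938
  t = 9.0000: term = 77.804008
  t = 9.5000: term = 85.087498
  t = 10.0000: term = 7497.608445
Convexity = (1/P) * sum = 8138.540970 / 94.049797 = 86.534381

Answer: Convexity = 86.5344


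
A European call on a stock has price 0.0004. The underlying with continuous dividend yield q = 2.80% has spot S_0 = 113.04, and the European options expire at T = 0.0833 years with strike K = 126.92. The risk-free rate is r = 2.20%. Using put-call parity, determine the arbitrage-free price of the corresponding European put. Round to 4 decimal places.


Answer: Put price = 13.9114

Derivation:
Put-call parity: C - P = S_0 * exp(-qT) - K * exp(-rT).
S_0 * exp(-qT) = 113.0400 * 0.99767032 = 112.77665274
K * exp(-rT) = 126.9200 * 0.99816908 = 126.68761940
P = C - S*exp(-qT) + K*exp(-rT)
P = 0.0004 - 112.77665274 + 126.68761940 = 13.9114


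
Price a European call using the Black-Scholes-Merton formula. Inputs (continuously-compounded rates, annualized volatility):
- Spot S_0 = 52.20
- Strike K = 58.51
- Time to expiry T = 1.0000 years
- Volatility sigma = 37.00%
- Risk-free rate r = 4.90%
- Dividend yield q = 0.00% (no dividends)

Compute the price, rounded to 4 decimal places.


d1 = (ln(S/K) + (r - q + 0.5*sigma^2) * T) / (sigma * sqrt(T)) = 0.00901301
d2 = d1 - sigma * sqrt(T) = -0.36098699
exp(-rT) = 0.95218113; exp(-qT) = 1.00000000
C = S_0 * exp(-qT) * N(d1) - K * exp(-rT) * N(d2)
N(d1) = 0.50359562; N(d2) = 0.35905459
C = 52.2000 * 1.00000000 * 0.50359562 - 58.5100 * 0.95218113 * 0.35905459 = 6.2840

Answer: Price = 6.2840


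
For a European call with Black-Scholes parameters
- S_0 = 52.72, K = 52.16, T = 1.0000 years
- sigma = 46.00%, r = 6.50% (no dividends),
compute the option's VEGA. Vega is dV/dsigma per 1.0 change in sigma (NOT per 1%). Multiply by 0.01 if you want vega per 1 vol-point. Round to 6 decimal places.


d1 = 0.3945195056; d2 = -0.0654804944
phi(d1) = 0.3690728041; exp(-qT) = 1.0000000000; exp(-rT) = 0.9370674634
Vega = S * exp(-qT) * phi(d1) * sqrt(T) = 52.7200 * 1.0000000000 * 0.3690728041 * 1.0000000000 = 19.457518

Answer: Vega = 19.457518


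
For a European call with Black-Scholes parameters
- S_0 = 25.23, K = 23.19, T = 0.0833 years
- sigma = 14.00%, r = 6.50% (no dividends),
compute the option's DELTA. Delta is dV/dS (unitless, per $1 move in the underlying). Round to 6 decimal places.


d1 = 2.2408176097; d2 = 2.2004111745
phi(d1) = 0.0324008600; exp(-qT) = 1.0000000000; exp(-rT) = 0.9946001320
N(d1) = 0.9874810541
Delta = exp(-qT) * N(d1) = 1.0000000000 * 0.9874810541 = 0.987481

Answer: Delta = 0.987481


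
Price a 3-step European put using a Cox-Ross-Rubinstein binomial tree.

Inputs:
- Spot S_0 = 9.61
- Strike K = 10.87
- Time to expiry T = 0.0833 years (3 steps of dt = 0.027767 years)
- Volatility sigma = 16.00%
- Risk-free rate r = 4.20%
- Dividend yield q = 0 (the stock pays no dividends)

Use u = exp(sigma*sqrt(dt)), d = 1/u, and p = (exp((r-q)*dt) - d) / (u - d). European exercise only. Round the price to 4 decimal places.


dt = T/N = 0.027767
u = exp(sigma*sqrt(dt)) = 1.027020; d = 1/u = 0.973691
p = (exp((r-q)*dt) - d) / (u - d) = 0.515216
Discount per step: exp(-r*dt) = 0.998834
Stock lattice S(k, i) with i counting down-moves:
  k=0: S(0,0) = 9.6100
  k=1: S(1,0) = 9.8697; S(1,1) = 9.3572
  k=2: S(2,0) = 10.1363; S(2,1) = 9.6100; S(2,2) = 9.1110
  k=3: S(3,0) = 10.4102; S(3,1) = 9.8697; S(3,2) = 9.3572; S(3,3) = 8.8713
Terminal payoffs V(N, i) = max(K - S_T, 0):
  V(3,0) = 0.459778; V(3,1) = 1.000339; V(3,2) = 1.512830; V(3,3) = 1.998710
Backward induction: V(k, i) = exp(-r*dt) * [p * V(k+1, i) + (1-p) * V(k+1, i+1)].
  V(2,0) = exp(-r*dt) * [p*0.459778 + (1-p)*1.000339] = 0.720992
  V(2,1) = exp(-r*dt) * [p*1.000339 + (1-p)*1.512830] = 1.247331
  V(2,2) = exp(-r*dt) * [p*1.512830 + (1-p)*1.998710] = 1.746339
  V(1,0) = exp(-r*dt) * [p*0.720992 + (1-p)*1.247331] = 0.975015
  V(1,1) = exp(-r*dt) * [p*1.247331 + (1-p)*1.746339] = 1.487506
  V(0,0) = exp(-r*dt) * [p*0.975015 + (1-p)*1.487506] = 1.222037

Answer: Price = V(0,0) = 1.2220


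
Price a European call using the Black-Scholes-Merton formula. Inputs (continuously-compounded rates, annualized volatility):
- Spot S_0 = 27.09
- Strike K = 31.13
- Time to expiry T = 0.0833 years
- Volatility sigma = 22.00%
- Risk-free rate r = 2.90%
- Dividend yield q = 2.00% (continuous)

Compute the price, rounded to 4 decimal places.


d1 = (ln(S/K) + (r - q + 0.5*sigma^2) * T) / (sigma * sqrt(T)) = -2.14568068
d2 = d1 - sigma * sqrt(T) = -2.20917650
exp(-rT) = 0.99758722; exp(-qT) = 0.99833539
C = S_0 * exp(-qT) * N(d1) - K * exp(-rT) * N(d2)
N(d1) = 0.01594923; N(d2) = 0.01358118
C = 27.0900 * 0.99833539 * 0.01594923 - 31.1300 * 0.99758722 * 0.01358118 = 0.0096

Answer: Price = 0.0096


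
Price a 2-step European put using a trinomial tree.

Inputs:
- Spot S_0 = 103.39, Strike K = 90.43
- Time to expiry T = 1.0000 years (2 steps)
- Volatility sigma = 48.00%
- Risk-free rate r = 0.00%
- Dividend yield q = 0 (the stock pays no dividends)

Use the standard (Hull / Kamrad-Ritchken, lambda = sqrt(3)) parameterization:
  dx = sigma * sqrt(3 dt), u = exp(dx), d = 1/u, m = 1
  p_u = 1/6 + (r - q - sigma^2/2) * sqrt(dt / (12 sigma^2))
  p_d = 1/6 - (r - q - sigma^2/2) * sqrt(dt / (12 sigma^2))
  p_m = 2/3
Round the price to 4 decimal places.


Answer: Price = V(0,0) = 12.2097

Derivation:
dt = T/N = 0.500000; dx = sigma*sqrt(3*dt) = 0.587878
u = exp(dx) = 1.800164; d = 1/u = 0.555505
p_u = 0.117677, p_m = 0.666667, p_d = 0.215656
Discount per step: exp(-r*dt) = 1.000000
Stock lattice S(k, j) with j the centered position index:
  k=0: S(0,+0) = 103.3900
  k=1: S(1,-1) = 57.4337; S(1,+0) = 103.3900; S(1,+1) = 186.1189
  k=2: S(2,-2) = 31.9047; S(2,-1) = 57.4337; S(2,+0) = 103.3900; S(2,+1) = 186.1189; S(2,+2) = 335.0445
Terminal payoffs V(N, j) = max(K - S_T, 0):
  V(2,-2) = 58.525305; V(2,-1) = 32.996331; V(2,+0) = 0.000000; V(2,+1) = 0.000000; V(2,+2) = 0.000000
Backward induction: V(k, j) = exp(-r*dt) * [p_u * V(k+1, j+1) + p_m * V(k+1, j) + p_d * V(k+1, j-1)]
  V(1,-1) = exp(-r*dt) * [p_u*0.000000 + p_m*32.996331 + p_d*58.525305] = 34.618914
  V(1,+0) = exp(-r*dt) * [p_u*0.000000 + p_m*0.000000 + p_d*32.996331] = 7.115872
  V(1,+1) = exp(-r*dt) * [p_u*0.000000 + p_m*0.000000 + p_d*0.000000] = 0.000000
  V(0,+0) = exp(-r*dt) * [p_u*0.000000 + p_m*7.115872 + p_d*34.618914] = 12.209707


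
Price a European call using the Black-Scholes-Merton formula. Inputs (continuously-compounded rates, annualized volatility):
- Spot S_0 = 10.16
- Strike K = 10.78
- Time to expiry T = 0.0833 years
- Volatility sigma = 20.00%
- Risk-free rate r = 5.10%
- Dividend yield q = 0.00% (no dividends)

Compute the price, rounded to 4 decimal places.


d1 = (ln(S/K) + (r - q + 0.5*sigma^2) * T) / (sigma * sqrt(T)) = -0.92371119
d2 = d1 - sigma * sqrt(T) = -0.98143467
exp(-rT) = 0.99576071; exp(-qT) = 1.00000000
C = S_0 * exp(-qT) * N(d1) - K * exp(-rT) * N(d2)
N(d1) = 0.17781835; N(d2) = 0.16318922
C = 10.1600 * 1.00000000 * 0.17781835 - 10.7800 * 0.99576071 * 0.16318922 = 0.0549

Answer: Price = 0.0549


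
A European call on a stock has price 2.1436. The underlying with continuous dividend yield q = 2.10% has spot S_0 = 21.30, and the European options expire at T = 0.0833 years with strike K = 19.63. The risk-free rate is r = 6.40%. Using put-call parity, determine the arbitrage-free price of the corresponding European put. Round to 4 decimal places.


Answer: Put price = 0.4065

Derivation:
Put-call parity: C - P = S_0 * exp(-qT) - K * exp(-rT).
S_0 * exp(-qT) = 21.3000 * 0.99825223 = 21.26277248
K * exp(-rT) = 19.6300 * 0.99468299 = 19.52562701
P = C - S*exp(-qT) + K*exp(-rT)
P = 2.1436 - 21.26277248 + 19.52562701 = 0.4065


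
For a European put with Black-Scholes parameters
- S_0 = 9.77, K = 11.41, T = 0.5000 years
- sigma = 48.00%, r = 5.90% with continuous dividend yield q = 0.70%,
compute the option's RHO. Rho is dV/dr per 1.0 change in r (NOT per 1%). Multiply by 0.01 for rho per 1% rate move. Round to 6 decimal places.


d1 = -0.2108760295; d2 = -0.5502872845
phi(d1) = 0.3901699431; exp(-qT) = 0.9965061179; exp(-rT) = 0.9709308776
N(-d2) = 0.7089388279
Rho = -K*T*exp(-rT)*N(-d2) = -11.4100 * 0.5000 * 0.9709308776 * 0.7089388279 = -3.926926

Answer: Rho = -3.926926


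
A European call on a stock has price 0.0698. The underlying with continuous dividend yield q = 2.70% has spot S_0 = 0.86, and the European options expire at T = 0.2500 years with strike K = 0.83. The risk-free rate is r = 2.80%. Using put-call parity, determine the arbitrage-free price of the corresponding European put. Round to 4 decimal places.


Put-call parity: C - P = S_0 * exp(-qT) - K * exp(-rT).
S_0 * exp(-qT) = 0.8600 * 0.99327273 = 0.85421455
K * exp(-rT) = 0.8300 * 0.99302444 = 0.82421029
P = C - S*exp(-qT) + K*exp(-rT)
P = 0.0698 - 0.85421455 + 0.82421029 = 0.0398

Answer: Put price = 0.0398


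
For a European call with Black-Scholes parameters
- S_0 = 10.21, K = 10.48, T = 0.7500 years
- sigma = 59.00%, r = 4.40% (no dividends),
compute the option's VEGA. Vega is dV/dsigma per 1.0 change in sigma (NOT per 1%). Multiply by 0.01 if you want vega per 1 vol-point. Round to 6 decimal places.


Answer: Vega = 3.402169

Derivation:
d1 = 0.2689795705; d2 = -0.2419754177
phi(d1) = 0.3847684563; exp(-qT) = 1.0000000000; exp(-rT) = 0.9675385596
Vega = S * exp(-qT) * phi(d1) * sqrt(T) = 10.2100 * 1.0000000000 * 0.3847684563 * 0.8660254038 = 3.402169


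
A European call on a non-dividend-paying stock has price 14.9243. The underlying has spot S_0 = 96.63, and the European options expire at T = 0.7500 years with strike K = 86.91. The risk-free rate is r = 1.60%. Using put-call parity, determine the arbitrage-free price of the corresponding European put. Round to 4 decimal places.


Put-call parity: C - P = S_0 * exp(-qT) - K * exp(-rT).
S_0 * exp(-qT) = 96.6300 * 1.00000000 = 96.63000000
K * exp(-rT) = 86.9100 * 0.98807171 = 85.87331256
P = C - S*exp(-qT) + K*exp(-rT)
P = 14.9243 - 96.63000000 + 85.87331256 = 4.1676

Answer: Put price = 4.1676


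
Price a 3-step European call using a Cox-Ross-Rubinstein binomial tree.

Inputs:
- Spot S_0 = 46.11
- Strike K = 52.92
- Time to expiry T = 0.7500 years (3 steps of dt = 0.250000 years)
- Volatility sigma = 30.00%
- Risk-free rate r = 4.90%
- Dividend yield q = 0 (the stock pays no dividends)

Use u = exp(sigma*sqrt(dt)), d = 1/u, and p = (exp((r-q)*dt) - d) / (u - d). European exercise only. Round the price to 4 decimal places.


Answer: Price = V(0,0) = 2.6237

Derivation:
dt = T/N = 0.250000
u = exp(sigma*sqrt(dt)) = 1.161834; d = 1/u = 0.860708
p = (exp((r-q)*dt) - d) / (u - d) = 0.503501
Discount per step: exp(-r*dt) = 0.987825
Stock lattice S(k, i) with i counting down-moves:
  k=0: S(0,0) = 46.1100
  k=1: S(1,0) = 53.5722; S(1,1) = 39.6872
  k=2: S(2,0) = 62.2420; S(2,1) = 46.1100; S(2,2) = 34.1591
  k=3: S(3,0) = 72.3149; S(3,1) = 53.5722; S(3,2) = 39.6872; S(3,3) = 29.4010
Terminal payoffs V(N, i) = max(S_T - K, 0):
  V(3,0) = 19.394875; V(3,1) = 0.652177; V(3,2) = 0.000000; V(3,3) = 0.000000
Backward induction: V(k, i) = exp(-r*dt) * [p * V(k+1, i) + (1-p) * V(k+1, i+1)].
  V(2,0) = exp(-r*dt) * [p*19.394875 + (1-p)*0.652177] = 9.966305
  V(2,1) = exp(-r*dt) * [p*0.652177 + (1-p)*0.000000] = 0.324374
  V(2,2) = exp(-r*dt) * [p*0.000000 + (1-p)*0.000000] = 0.000000
  V(1,0) = exp(-r*dt) * [p*9.966305 + (1-p)*0.324374] = 5.116038
  V(1,1) = exp(-r*dt) * [p*0.324374 + (1-p)*0.000000] = 0.161334
  V(0,0) = exp(-r*dt) * [p*5.116038 + (1-p)*0.161334] = 2.623694


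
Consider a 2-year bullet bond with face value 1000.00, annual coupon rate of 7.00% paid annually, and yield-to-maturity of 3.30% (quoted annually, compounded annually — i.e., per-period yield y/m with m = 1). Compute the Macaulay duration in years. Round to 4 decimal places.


Coupon per period c = face * coupon_rate / m = 70.000000
Periods per year m = 1; per-period yield y/m = 0.033000
Number of cashflows N = 2
Cashflows (t years, CF_t, discount factor 1/(1+y/m)^(m*t), PV):
  t = 1.0000: CF_t = 70.000000, DF = 0.968054, PV = 67.763795
  t = 2.0000: CF_t = 1070.000000, DF = 0.937129, PV = 1002.727982
Price P = sum_t PV_t = 1070.491777
Macaulay numerator sum_t t * PV_t:
  t * PV_t at t = 1.0000: 67.763795
  t * PV_t at t = 2.0000: 2005.455965
Macaulay duration D = (sum_t t * PV_t) / P = 2073.219760 / 1070.491777 = 1.936698

Answer: Macaulay duration = 1.9367 years


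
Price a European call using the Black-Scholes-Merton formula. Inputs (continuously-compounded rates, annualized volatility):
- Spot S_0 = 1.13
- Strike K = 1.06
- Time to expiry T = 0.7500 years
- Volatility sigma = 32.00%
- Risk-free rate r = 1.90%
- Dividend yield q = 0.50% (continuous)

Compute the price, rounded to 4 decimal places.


d1 = (ln(S/K) + (r - q + 0.5*sigma^2) * T) / (sigma * sqrt(T)) = 0.40720776
d2 = d1 - sigma * sqrt(T) = 0.13007963
exp(-rT) = 0.98585105; exp(-qT) = 0.99625702
C = S_0 * exp(-qT) * N(d1) - K * exp(-rT) * N(d2)
N(d1) = 0.65807230; N(d2) = 0.55174829
C = 1.1300 * 0.99625702 * 0.65807230 - 1.0600 * 0.98585105 * 0.55174829 = 0.1643

Answer: Price = 0.1643


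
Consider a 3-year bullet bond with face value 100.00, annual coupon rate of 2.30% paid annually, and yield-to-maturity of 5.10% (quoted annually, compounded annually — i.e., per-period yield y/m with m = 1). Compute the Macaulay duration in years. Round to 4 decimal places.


Answer: Macaulay duration = 2.9301 years

Derivation:
Coupon per period c = face * coupon_rate / m = 2.300000
Periods per year m = 1; per-period yield y/m = 0.051000
Number of cashflows N = 3
Cashflows (t years, CF_t, discount factor 1/(1+y/m)^(m*t), PV):
  t = 1.0000: CF_t = 2.300000, DF = 0.951475, PV = 2.188392
  t = 2.0000: CF_t = 2.300000, DF = 0.905304, PV = 2.082200
  t = 3.0000: CF_t = 102.300000, DF = 0.861374, PV = 88.118579
Price P = sum_t PV_t = 92.389171
Macaulay numerator sum_t t * PV_t:
  t * PV_t at t = 1.0000: 2.188392
  t * PV_t at t = 2.0000: 4.164400
  t * PV_t at t = 3.0000: 264.355737
Macaulay duration D = (sum_t t * PV_t) / P = 270.708529 / 92.389171 = 2.930089
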